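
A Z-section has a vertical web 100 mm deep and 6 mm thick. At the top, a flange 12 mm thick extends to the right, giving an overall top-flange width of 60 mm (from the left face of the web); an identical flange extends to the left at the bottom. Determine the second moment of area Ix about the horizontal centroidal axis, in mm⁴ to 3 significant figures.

Treat the section as a set of non-overlapping primitives; coordinates are from the bounding-box lower-left.
Web: 6 × 100, A = 600 mm², y = 50 mm, Ī = 500 000 mm⁴.
Top flange (beyond web): 54 × 12, A = 648 mm², y = 94 mm, Ī = 7 776 mm⁴.
Bottom flange (beyond web): 54 × 12, A = 648 mm², y = 6 mm, Ī = 7 776 mm⁴.
Centroid: ȳ = ΣA·y / ΣA = 50 mm.
Transfer each piece to the horizontal centroidal axis using Ī + A·d² with d = y − 50:
  web: d = 0 mm → contributes +500 000 mm⁴
  top flange (beyond web): d = 44 mm → contributes +1 262 304 mm⁴
  bottom flange (beyond web): d = -44 mm → contributes +1 262 304 mm⁴
Total I = 3 024 608 mm⁴.

Ix ≈ 3.02 × 10⁶ mm⁴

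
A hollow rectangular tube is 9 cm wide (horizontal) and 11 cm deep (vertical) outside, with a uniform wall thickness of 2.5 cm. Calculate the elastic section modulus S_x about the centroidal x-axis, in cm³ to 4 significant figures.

Split into non-overlapping primitives; take the origin at the lower-left of the bounding box.
Outer rectangle: 9 × 11, A = 99 cm², y = 5.5 cm, Ī = 998.25 cm⁴.
Inner void (subtracted): 4 × 6, A = 24 cm², y = 5.5 cm, Ī = 72 cm⁴.
By symmetry the centroid is at mid-height, ȳ = 5.5 cm.
All pieces are centred on the centroidal x-axis, so I = ΣĪ (holes subtracted) = 926.25 cm⁴.
Extreme fibre distance c = 5.5 cm; S = I/c = 168.409 cm³.

S_x ≈ 168.4 cm³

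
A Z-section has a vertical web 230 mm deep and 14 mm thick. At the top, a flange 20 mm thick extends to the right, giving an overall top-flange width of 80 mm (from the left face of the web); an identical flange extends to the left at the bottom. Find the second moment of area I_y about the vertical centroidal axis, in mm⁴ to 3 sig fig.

I_y ≈ 5.23 × 10⁶ mm⁴

Break the section into simple shapes (no overlaps), measuring from the bottom-left corner of the bounding box.
Web: 14 × 230, A = 3 220 mm², x = 73 mm, Ī = 52 593 mm⁴.
Top flange (beyond web): 66 × 20, A = 1 320 mm², x = 113 mm, Ī = 479 160 mm⁴.
Bottom flange (beyond web): 66 × 20, A = 1 320 mm², x = 33 mm, Ī = 479 160 mm⁴.
Centroid: x̄ = ΣA·x / ΣA = 73 mm.
Transfer each piece to the vertical centroidal axis using Ī + A·d² with d = x − 73:
  web: d = 0 mm → contributes +52 593 mm⁴
  top flange (beyond web): d = 40 mm → contributes +2 591 160 mm⁴
  bottom flange (beyond web): d = -40 mm → contributes +2 591 160 mm⁴
Total I = 5 234 913 mm⁴.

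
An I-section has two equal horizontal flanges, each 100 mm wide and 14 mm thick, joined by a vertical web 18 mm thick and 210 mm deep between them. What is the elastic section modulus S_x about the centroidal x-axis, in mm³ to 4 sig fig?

Break the section into simple shapes (no overlaps), measuring from the bottom-left corner of the bounding box.
Bottom flange: 100 × 14, A = 1 400 mm², y = 7 mm, Ī = 22866.7 mm⁴.
Web: 18 × 210, A = 3 780 mm², y = 119 mm, Ī = 13 891 500 mm⁴.
Top flange: 100 × 14, A = 1 400 mm², y = 231 mm, Ī = 22866.7 mm⁴.
By symmetry the centroid is at mid-height, ȳ = 119 mm.
Transfer each piece to the centroidal x-axis using Ī + A·d² with d = y − 119:
  bottom flange: d = -112 mm → contributes +17 584 467 mm⁴
  web: d = 0 mm → contributes +13 891 500 mm⁴
  top flange: d = 112 mm → contributes +17 584 467 mm⁴
Total I = 49 060 433 mm⁴.
Extreme fibre distance c = 119 mm; S = I/c = 412 273 mm³.

S_x ≈ 4.123 × 10⁵ mm³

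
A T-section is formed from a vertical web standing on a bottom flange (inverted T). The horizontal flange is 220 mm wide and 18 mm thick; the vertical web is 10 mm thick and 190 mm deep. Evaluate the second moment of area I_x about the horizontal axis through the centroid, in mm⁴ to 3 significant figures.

Split into non-overlapping primitives; take the origin at the lower-left of the bounding box.
Flange: 220 × 18, A = 3 960 mm², y = 9 mm, Ī = 106 920 mm⁴.
Web: 10 × 190, A = 1 900 mm², y = 113 mm, Ī = 5 715 833 mm⁴.
Centroid: ȳ = ΣA·y / ΣA = 42.72 mm.
Transfer each piece to the horizontal axis through the centroid using Ī + A·d² with d = y − 42.72:
  flange: d = -33.72 mm → contributes +4 609 629 mm⁴
  web: d = 70.28 mm → contributes +15 100 426 mm⁴
Total I = 19 710 054 mm⁴.

I_x ≈ 1.97 × 10⁷ mm⁴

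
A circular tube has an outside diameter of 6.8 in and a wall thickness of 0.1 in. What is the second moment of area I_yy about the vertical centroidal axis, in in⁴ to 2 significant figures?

I_yy ≈ 12 in⁴

Break the section into simple shapes (no overlaps), measuring from the bottom-left corner of the bounding box.
Outer circle: ⌀6.8, A = 36.32 in², x = 3.4 in, Ī = 105 in⁴.
Bore (subtracted): ⌀6.6, A = 34.21 in², x = 3.4 in, Ī = 93.14 in⁴.
By symmetry the centroid is at mid-width, x̄ = 3.4 in.
All pieces are centred on the vertical centroidal axis, so I = ΣĪ (holes subtracted) = 11.81 in⁴.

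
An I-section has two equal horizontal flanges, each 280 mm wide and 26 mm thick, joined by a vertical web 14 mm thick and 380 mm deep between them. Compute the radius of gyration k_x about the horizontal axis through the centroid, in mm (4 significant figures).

Break the section into simple shapes (no overlaps), measuring from the bottom-left corner of the bounding box.
Bottom flange: 280 × 26, A = 7 280 mm², y = 13 mm, Ī = 410 107 mm⁴.
Web: 14 × 380, A = 5 320 mm², y = 216 mm, Ī = 64 017 333 mm⁴.
Top flange: 280 × 26, A = 7 280 mm², y = 419 mm, Ī = 410 107 mm⁴.
By symmetry the centroid is at mid-height, ȳ = 216 mm.
Transfer each piece to the horizontal axis through the centroid using Ī + A·d² with d = y − 216:
  bottom flange: d = -203 mm → contributes +300 411 627 mm⁴
  web: d = 0 mm → contributes +64 017 333 mm⁴
  top flange: d = 203 mm → contributes +300 411 627 mm⁴
Total I = 664 840 587 mm⁴.
Radius of gyration: k = √(I/A) = √(664 840 587 / 19 880) = 182.873 mm.

k_x ≈ 182.9 mm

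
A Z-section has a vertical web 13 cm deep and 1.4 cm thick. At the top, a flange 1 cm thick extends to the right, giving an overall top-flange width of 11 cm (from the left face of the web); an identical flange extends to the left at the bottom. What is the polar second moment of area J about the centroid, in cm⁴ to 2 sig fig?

Treat the section as a set of non-overlapping primitives; coordinates are from the bounding-box lower-left.
Web: 1.4 × 13, A = 18.2 cm², y = 6.5 cm, Ī = 256.3 cm⁴.
Top flange (beyond web): 9.6 × 1, A = 9.6 cm², y = 12.5 cm, Ī = 0.8 cm⁴.
Bottom flange (beyond web): 9.6 × 1, A = 9.6 cm², y = 0.5 cm, Ī = 0.8 cm⁴.
Centroid: ȳ = ΣA·y / ΣA = 6.5 cm.
Transfer each piece to the centroidal x-axis using Ī + A·d² with d = y − 6.5:
  web: d = 0 cm → contributes +256.3 cm⁴
  top flange (beyond web): d = 6 cm → contributes +346.4 cm⁴
  bottom flange (beyond web): d = -6 cm → contributes +346.4 cm⁴
Total I = 949.1 cm⁴.
For the y-axis: x̄ = 10.3 cm.
Repeating about the centroidal y-axis gives I_y = 731.2 cm⁴.
Polar second moment: J = I_x + I_y = 1 680 cm⁴.

J ≈ 1700 cm⁴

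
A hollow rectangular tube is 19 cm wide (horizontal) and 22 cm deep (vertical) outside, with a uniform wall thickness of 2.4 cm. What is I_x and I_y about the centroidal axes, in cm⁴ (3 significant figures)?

I_x ≈ 1.08 × 10⁴ cm⁴, I_y ≈ 8470 cm⁴

Treat the section as a set of non-overlapping primitives; coordinates are from the bounding-box lower-left.
Outer rectangle: 19 × 22, A = 418 cm², y = 11 cm, Ī = 16 859 cm⁴.
Inner void (subtracted): 14.2 × 17.2, A = 244.24 cm², y = 11 cm, Ī = 6021.3 cm⁴.
By symmetry the centroid is at mid-height, ȳ = 11 cm.
All pieces are centred on the centroidal x-axis, so I = ΣĪ (holes subtracted) = 10 838 cm⁴.
Repeating about the centroidal y-axis gives I_y = 8470.8 cm⁴.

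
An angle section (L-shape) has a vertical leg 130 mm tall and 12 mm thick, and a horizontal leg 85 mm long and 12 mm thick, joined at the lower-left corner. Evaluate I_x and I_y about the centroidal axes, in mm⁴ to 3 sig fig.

Split into non-overlapping primitives; take the origin at the lower-left of the bounding box.
Vertical leg: 12 × 130, A = 1 560 mm², y = 65 mm, Ī = 2 197 000 mm⁴.
Horizontal leg (remainder): 73 × 12, A = 876 mm², y = 6 mm, Ī = 10 512 mm⁴.
Centroid: ȳ = ΣA·y / ΣA = 43.783 mm.
Transfer each piece to the centroidal x-axis using Ī + A·d² with d = y − 43.783:
  vertical leg: d = 21.217 mm → contributes +2 899 235 mm⁴
  horizontal leg (remainder): d = -37.783 mm → contributes +1 261 067 mm⁴
Total I = 4 160 302 mm⁴.
For the y-axis: x̄ = 21.283 mm.
Repeating about the centroidal y-axis gives I_y = 1 421 017 mm⁴.

I_x ≈ 4.16 × 10⁶ mm⁴, I_y ≈ 1.42 × 10⁶ mm⁴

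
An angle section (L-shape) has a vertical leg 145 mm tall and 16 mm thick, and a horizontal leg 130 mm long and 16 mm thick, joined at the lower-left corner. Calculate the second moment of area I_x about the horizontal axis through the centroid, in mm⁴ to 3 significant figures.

Treat the section as a set of non-overlapping primitives; coordinates are from the bounding-box lower-left.
Vertical leg: 16 × 145, A = 2 320 mm², y = 72.5 mm, Ī = 4 064 833 mm⁴.
Horizontal leg (remainder): 114 × 16, A = 1 824 mm², y = 8 mm, Ī = 38 912 mm⁴.
Centroid: ȳ = ΣA·y / ΣA = 44.11 mm.
Transfer each piece to the horizontal axis through the centroid using Ī + A·d² with d = y − 44.11:
  vertical leg: d = 28.39 mm → contributes +5 934 730 mm⁴
  horizontal leg (remainder): d = -36.11 mm → contributes +2 417 289 mm⁴
Total I = 8 352 019 mm⁴.

I_x ≈ 8.35 × 10⁶ mm⁴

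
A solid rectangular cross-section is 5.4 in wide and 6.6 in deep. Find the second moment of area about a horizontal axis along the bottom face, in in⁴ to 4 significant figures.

I_base ≈ 517.5 in⁴

The section: 5.4 × 6.6, A = 35.64 in², y = 3.3 in, Ī = 129.373 in⁴.
Transfer it to the bottom edge using Ī + A·d² with d = y − 0:
  the section: d = 3.3 in → contributes +517.493 in⁴
Total I = 517.493 in⁴.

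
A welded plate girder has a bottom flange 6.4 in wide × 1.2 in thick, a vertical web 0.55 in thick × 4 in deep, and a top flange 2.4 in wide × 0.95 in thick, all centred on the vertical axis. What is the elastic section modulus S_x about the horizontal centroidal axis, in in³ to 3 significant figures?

S_x ≈ 12.8 in³

Split into non-overlapping primitives; take the origin at the lower-left of the bounding box.
Bottom plate: 6.4 × 1.2, A = 7.68 in², y = 0.6 in, Ī = 0.9216 in⁴.
Web plate: 0.55 × 4, A = 2.2 in², y = 3.2 in, Ī = 2.9333 in⁴.
Top plate: 2.4 × 0.95, A = 2.28 in², y = 5.675 in, Ī = 0.17148 in⁴.
Centroid: ȳ = ΣA·y / ΣA = 2.022 in.
Transfer each piece to the horizontal centroidal axis using Ī + A·d² with d = y − 2.022:
  bottom plate: d = -1.422 in → contributes +16.45 in⁴
  web plate: d = 1.178 in → contributes +5.9865 in⁴
  top plate: d = 3.653 in → contributes +30.597 in⁴
Total I = 53.034 in⁴.
Extreme fibre distance c = 4.128 in; S = I/c = 12.847 in³.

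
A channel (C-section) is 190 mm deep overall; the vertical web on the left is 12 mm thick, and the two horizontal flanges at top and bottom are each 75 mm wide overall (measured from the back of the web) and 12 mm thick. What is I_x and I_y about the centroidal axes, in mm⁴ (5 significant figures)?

I_x ≈ 1.8854 × 10⁷ mm⁴, I_y ≈ 1.8059 × 10⁶ mm⁴

Split into non-overlapping primitives; take the origin at the lower-left of the bounding box.
Web: 12 × 190, A = 2 280 mm², y = 95 mm, Ī = 6 859 000 mm⁴.
Top flange (beyond web): 63 × 12, A = 756 mm², y = 184 mm, Ī = 9 072 mm⁴.
Bottom flange (beyond web): 63 × 12, A = 756 mm², y = 6 mm, Ī = 9 072 mm⁴.
By symmetry the centroid is at mid-height, ȳ = 95 mm.
Transfer each piece to the centroidal x-axis using Ī + A·d² with d = y − 95:
  web: d = 0 mm → contributes +6 859 000 mm⁴
  top flange (beyond web): d = 89 mm → contributes +5 997 348 mm⁴
  bottom flange (beyond web): d = -89 mm → contributes +5 997 348 mm⁴
Total I = 18 853 696 mm⁴.
For the y-axis: x̄ = 20.95253 mm.
Repeating about the centroidal y-axis gives I_y = 1 805 895 mm⁴.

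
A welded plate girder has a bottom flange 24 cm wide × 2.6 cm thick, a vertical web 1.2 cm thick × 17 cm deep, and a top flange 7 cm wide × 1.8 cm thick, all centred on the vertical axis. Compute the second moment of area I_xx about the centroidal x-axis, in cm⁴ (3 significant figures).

I_xx ≈ 5090 cm⁴

Decompose the section into non-overlapping parts with the origin at the bottom-left of its bounding rectangle.
Bottom plate: 24 × 2.6, A = 62.4 cm², y = 1.3 cm, Ī = 35.152 cm⁴.
Web plate: 1.2 × 17, A = 20.4 cm², y = 11.1 cm, Ī = 491.3 cm⁴.
Top plate: 7 × 1.8, A = 12.6 cm², y = 20.5 cm, Ī = 3.402 cm⁴.
Centroid: ȳ = ΣA·y / ΣA = 5.9314 cm.
Transfer each piece to the centroidal x-axis using Ī + A·d² with d = y − 5.9314:
  bottom plate: d = -4.6314 cm → contributes +1373.7 cm⁴
  web plate: d = 5.1686 cm → contributes +1036.3 cm⁴
  top plate: d = 14.569 cm → contributes +2677.7 cm⁴
Total I = 5087.6 cm⁴.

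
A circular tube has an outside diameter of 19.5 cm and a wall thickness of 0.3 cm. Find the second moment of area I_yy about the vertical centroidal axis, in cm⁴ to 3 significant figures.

I_yy ≈ 834 cm⁴

Split into non-overlapping primitives; take the origin at the lower-left of the bounding box.
Outer circle: ⌀19.5, A = 298.65 cm², x = 9.75 cm, Ī = 7097.5 cm⁴.
Bore (subtracted): ⌀18.9, A = 280.55 cm², x = 9.75 cm, Ī = 6263.5 cm⁴.
By symmetry the centroid is at mid-width, x̄ = 9.75 cm.
All pieces are centred on the vertical centroidal axis, so I = ΣĪ (holes subtracted) = 834.05 cm⁴.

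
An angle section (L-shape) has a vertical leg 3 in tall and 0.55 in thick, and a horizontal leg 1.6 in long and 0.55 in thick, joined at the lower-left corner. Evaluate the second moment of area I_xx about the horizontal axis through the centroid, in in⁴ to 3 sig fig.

Decompose the section into non-overlapping parts with the origin at the bottom-left of its bounding rectangle.
Vertical leg: 0.55 × 3, A = 1.65 in², y = 1.5 in, Ī = 1.2375 in⁴.
Horizontal leg (remainder): 1.05 × 0.55, A = 0.5775 in², y = 0.275 in, Ī = 0.014558 in⁴.
Centroid: ȳ = ΣA·y / ΣA = 1.1824 in.
Transfer each piece to the horizontal axis through the centroid using Ī + A·d² with d = y − 1.1824:
  vertical leg: d = 0.31759 in → contributes +1.4039 in⁴
  horizontal leg (remainder): d = -0.90741 in → contributes +0.49006 in⁴
Total I = 1.894 in⁴.

I_xx ≈ 1.89 in⁴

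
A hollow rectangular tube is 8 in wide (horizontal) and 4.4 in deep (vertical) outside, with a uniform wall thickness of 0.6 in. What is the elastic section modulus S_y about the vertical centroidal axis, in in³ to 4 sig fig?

Treat the section as a set of non-overlapping primitives; coordinates are from the bounding-box lower-left.
Outer rectangle: 8 × 4.4, A = 35.2 in², x = 4 in, Ī = 187.733 in⁴.
Inner void (subtracted): 6.8 × 3.2, A = 21.76 in², x = 4 in, Ī = 83.8485 in⁴.
By symmetry the centroid is at mid-width, x̄ = 4 in.
All pieces are centred on the vertical centroidal axis, so I = ΣĪ (holes subtracted) = 103.885 in⁴.
Extreme fibre distance c = 4 in; S = I/c = 25.9712 in³.

S_y ≈ 25.97 in³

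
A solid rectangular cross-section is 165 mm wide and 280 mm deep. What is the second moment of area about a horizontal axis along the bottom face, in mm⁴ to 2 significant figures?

The section: 165 × 280, A = 46 200 mm², y = 140 mm, Ī = 301 840 000 mm⁴.
Transfer it to the base of the section using Ī + A·d² with d = y − 0:
  the section: d = 140 mm → contributes +1 207 360 000 mm⁴
Total I = 1 207 360 000 mm⁴.

I_base ≈ 1.2 × 10⁹ mm⁴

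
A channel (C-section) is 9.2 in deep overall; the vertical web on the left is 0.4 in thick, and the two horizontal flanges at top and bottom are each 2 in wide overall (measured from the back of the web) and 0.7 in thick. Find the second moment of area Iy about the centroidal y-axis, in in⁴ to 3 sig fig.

Break the section into simple shapes (no overlaps), measuring from the bottom-left corner of the bounding box.
Web: 0.4 × 9.2, A = 3.68 in², x = 0.2 in, Ī = 0.049067 in⁴.
Top flange (beyond web): 1.6 × 0.7, A = 1.12 in², x = 1.2 in, Ī = 0.23893 in⁴.
Bottom flange (beyond web): 1.6 × 0.7, A = 1.12 in², x = 1.2 in, Ī = 0.23893 in⁴.
Centroid: x̄ = ΣA·x / ΣA = 0.57838 in.
Transfer each piece to the centroidal y-axis using Ī + A·d² with d = x − 0.57838:
  web: d = -0.37838 in → contributes +0.57593 in⁴
  top flange (beyond web): d = 0.62162 in → contributes +0.67172 in⁴
  bottom flange (beyond web): d = 0.62162 in → contributes +0.67172 in⁴
Total I = 1.9194 in⁴.

Iy ≈ 1.92 in⁴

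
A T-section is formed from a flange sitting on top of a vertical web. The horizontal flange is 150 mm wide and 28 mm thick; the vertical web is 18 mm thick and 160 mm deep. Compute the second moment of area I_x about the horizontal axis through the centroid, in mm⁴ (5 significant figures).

Break the section into simple shapes (no overlaps), measuring from the bottom-left corner of the bounding box.
Flange: 150 × 28, A = 4 200 mm², y = 174 mm, Ī = 274 400 mm⁴.
Web: 18 × 160, A = 2 880 mm², y = 80 mm, Ī = 6 144 000 mm⁴.
Centroid: ȳ = ΣA·y / ΣA = 135.7627 mm.
Transfer each piece to the horizontal axis through the centroid using Ī + A·d² with d = y − 135.7627:
  flange: d = 38.23729 mm → contributes +6 415 179 mm⁴
  web: d = -55.76271 mm → contributes +15 099 302 mm⁴
Total I = 21 514 481 mm⁴.

I_x ≈ 2.1514 × 10⁷ mm⁴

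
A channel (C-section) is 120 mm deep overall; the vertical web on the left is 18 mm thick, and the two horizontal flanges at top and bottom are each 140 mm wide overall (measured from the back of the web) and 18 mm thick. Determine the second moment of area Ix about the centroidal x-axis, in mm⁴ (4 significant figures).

Ix ≈ 1.413 × 10⁷ mm⁴

Treat the section as a set of non-overlapping primitives; coordinates are from the bounding-box lower-left.
Web: 18 × 120, A = 2 160 mm², y = 60 mm, Ī = 2 592 000 mm⁴.
Top flange (beyond web): 122 × 18, A = 2 196 mm², y = 111 mm, Ī = 59 292 mm⁴.
Bottom flange (beyond web): 122 × 18, A = 2 196 mm², y = 9 mm, Ī = 59 292 mm⁴.
By symmetry the centroid is at mid-height, ȳ = 60 mm.
Transfer each piece to the centroidal x-axis using Ī + A·d² with d = y − 60:
  web: d = 0 mm → contributes +2 592 000 mm⁴
  top flange (beyond web): d = 51 mm → contributes +5 771 088 mm⁴
  bottom flange (beyond web): d = -51 mm → contributes +5 771 088 mm⁴
Total I = 14 134 176 mm⁴.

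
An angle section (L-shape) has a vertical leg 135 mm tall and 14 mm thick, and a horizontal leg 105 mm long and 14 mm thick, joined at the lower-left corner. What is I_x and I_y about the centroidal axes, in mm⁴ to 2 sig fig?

Decompose the section into non-overlapping parts with the origin at the bottom-left of its bounding rectangle.
Vertical leg: 14 × 135, A = 1 890 mm², y = 67.5 mm, Ī = 2 870 438 mm⁴.
Horizontal leg (remainder): 91 × 14, A = 1 274 mm², y = 7 mm, Ī = 20 809 mm⁴.
Centroid: ȳ = ΣA·y / ΣA = 43.14 mm.
Transfer each piece to the centroidal x-axis using Ī + A·d² with d = y − 43.14:
  vertical leg: d = 24.36 mm → contributes +3 992 039 mm⁴
  horizontal leg (remainder): d = -36.14 mm → contributes +1 684 723 mm⁴
Total I = 5 676 761 mm⁴.
For the y-axis: x̄ = 28.14 mm.
Repeating about the centroidal y-axis gives I_y = 3 007 591 mm⁴.

I_x ≈ 5.7 × 10⁶ mm⁴, I_y ≈ 3.0 × 10⁶ mm⁴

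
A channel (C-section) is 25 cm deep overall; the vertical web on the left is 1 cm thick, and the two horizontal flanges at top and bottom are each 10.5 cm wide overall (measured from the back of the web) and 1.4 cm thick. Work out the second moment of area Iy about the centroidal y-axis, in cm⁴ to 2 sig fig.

Treat the section as a set of non-overlapping primitives; coordinates are from the bounding-box lower-left.
Web: 1 × 25, A = 25 cm², x = 0.5 cm, Ī = 2.083 cm⁴.
Top flange (beyond web): 9.5 × 1.4, A = 13.3 cm², x = 5.75 cm, Ī = 100 cm⁴.
Bottom flange (beyond web): 9.5 × 1.4, A = 13.3 cm², x = 5.75 cm, Ī = 100 cm⁴.
Centroid: x̄ = ΣA·x / ΣA = 3.206 cm.
Transfer each piece to the centroidal y-axis using Ī + A·d² with d = x − 3.206:
  web: d = -2.706 cm → contributes +185.2 cm⁴
  top flange (beyond web): d = 2.544 cm → contributes +186.1 cm⁴
  bottom flange (beyond web): d = 2.544 cm → contributes +186.1 cm⁴
Total I = 557.4 cm⁴.

Iy ≈ 560 cm⁴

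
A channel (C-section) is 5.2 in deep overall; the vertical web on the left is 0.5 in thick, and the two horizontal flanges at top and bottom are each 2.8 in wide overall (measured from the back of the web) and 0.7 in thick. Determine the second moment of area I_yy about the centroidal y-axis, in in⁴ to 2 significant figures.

I_yy ≈ 4.3 in⁴

Split into non-overlapping primitives; take the origin at the lower-left of the bounding box.
Web: 0.5 × 5.2, A = 2.6 in², x = 0.25 in, Ī = 0.05417 in⁴.
Top flange (beyond web): 2.3 × 0.7, A = 1.61 in², x = 1.65 in, Ī = 0.7097 in⁴.
Bottom flange (beyond web): 2.3 × 0.7, A = 1.61 in², x = 1.65 in, Ī = 0.7097 in⁴.
Centroid: x̄ = ΣA·x / ΣA = 1.025 in.
Transfer each piece to the centroidal y-axis using Ī + A·d² with d = x − 1.025:
  web: d = -0.7746 in → contributes +1.614 in⁴
  top flange (beyond web): d = 0.6254 in → contributes +1.34 in⁴
  bottom flange (beyond web): d = 0.6254 in → contributes +1.34 in⁴
Total I = 4.293 in⁴.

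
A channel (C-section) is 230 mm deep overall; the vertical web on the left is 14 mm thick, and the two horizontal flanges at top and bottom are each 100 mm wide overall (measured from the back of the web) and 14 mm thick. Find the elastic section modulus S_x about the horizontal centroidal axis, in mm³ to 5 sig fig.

Decompose the section into non-overlapping parts with the origin at the bottom-left of its bounding rectangle.
Web: 14 × 230, A = 3 220 mm², y = 115 mm, Ī = 14 194 833 mm⁴.
Top flange (beyond web): 86 × 14, A = 1 204 mm², y = 223 mm, Ī = 19665.33 mm⁴.
Bottom flange (beyond web): 86 × 14, A = 1 204 mm², y = 7 mm, Ī = 19665.33 mm⁴.
By symmetry the centroid is at mid-height, ȳ = 115 mm.
Transfer each piece to the horizontal centroidal axis using Ī + A·d² with d = y − 115:
  web: d = 0 mm → contributes +14 194 833 mm⁴
  top flange (beyond web): d = 108 mm → contributes +14 063 121 mm⁴
  bottom flange (beyond web): d = -108 mm → contributes +14 063 121 mm⁴
Total I = 42 321 076 mm⁴.
Extreme fibre distance c = 115 mm; S = I/c = 368009.4 mm³.

S_x ≈ 3.6801 × 10⁵ mm³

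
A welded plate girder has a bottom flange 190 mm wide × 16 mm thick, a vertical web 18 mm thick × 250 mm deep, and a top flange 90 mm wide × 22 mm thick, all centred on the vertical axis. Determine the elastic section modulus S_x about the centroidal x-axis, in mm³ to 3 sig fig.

Break the section into simple shapes (no overlaps), measuring from the bottom-left corner of the bounding box.
Bottom plate: 190 × 16, A = 3 040 mm², y = 8 mm, Ī = 64 853 mm⁴.
Web plate: 18 × 250, A = 4 500 mm², y = 141 mm, Ī = 23 437 500 mm⁴.
Top plate: 90 × 22, A = 1 980 mm², y = 277 mm, Ī = 79 860 mm⁴.
Centroid: ȳ = ΣA·y / ΣA = 126.82 mm.
Transfer each piece to the centroidal x-axis using Ī + A·d² with d = y − 126.82:
  bottom plate: d = -118.82 mm → contributes +42 980 637 mm⁴
  web plate: d = 14.185 mm → contributes +24 342 948 mm⁴
  top plate: d = 150.18 mm → contributes +44 739 743 mm⁴
Total I = 112 063 328 mm⁴.
Extreme fibre distance c = 161.18 mm; S = I/c = 695 247 mm³.

S_x ≈ 6.95 × 10⁵ mm³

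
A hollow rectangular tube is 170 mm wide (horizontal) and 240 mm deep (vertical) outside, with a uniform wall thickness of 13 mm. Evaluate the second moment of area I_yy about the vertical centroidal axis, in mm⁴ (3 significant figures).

Decompose the section into non-overlapping parts with the origin at the bottom-left of its bounding rectangle.
Outer rectangle: 170 × 240, A = 40 800 mm², x = 85 mm, Ī = 98 260 000 mm⁴.
Inner void (subtracted): 144 × 214, A = 30 816 mm², x = 85 mm, Ī = 53 250 048 mm⁴.
By symmetry the centroid is at mid-width, x̄ = 85 mm.
All pieces are centred on the vertical centroidal axis, so I = ΣĪ (holes subtracted) = 45 009 952 mm⁴.

I_yy ≈ 4.50 × 10⁷ mm⁴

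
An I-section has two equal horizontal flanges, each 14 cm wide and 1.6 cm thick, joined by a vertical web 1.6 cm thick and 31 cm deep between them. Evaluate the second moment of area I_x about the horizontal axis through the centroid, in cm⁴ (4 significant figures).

Decompose the section into non-overlapping parts with the origin at the bottom-left of its bounding rectangle.
Bottom flange: 14 × 1.6, A = 22.4 cm², y = 0.8 cm, Ī = 4.77867 cm⁴.
Web: 1.6 × 31, A = 49.6 cm², y = 17.1 cm, Ī = 3972.13 cm⁴.
Top flange: 14 × 1.6, A = 22.4 cm², y = 33.4 cm, Ī = 4.77867 cm⁴.
By symmetry the centroid is at mid-height, ȳ = 17.1 cm.
Transfer each piece to the horizontal axis through the centroid using Ī + A·d² with d = y − 17.1:
  bottom flange: d = -16.3 cm → contributes +5956.23 cm⁴
  web: d = 0 cm → contributes +3972.13 cm⁴
  top flange: d = 16.3 cm → contributes +5956.23 cm⁴
Total I = 15884.6 cm⁴.

I_x ≈ 1.588 × 10⁴ cm⁴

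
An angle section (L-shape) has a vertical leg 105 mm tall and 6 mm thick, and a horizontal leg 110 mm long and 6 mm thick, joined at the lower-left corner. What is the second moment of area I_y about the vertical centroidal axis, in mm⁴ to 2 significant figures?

I_y ≈ 1.5 × 10⁶ mm⁴

Split into non-overlapping primitives; take the origin at the lower-left of the bounding box.
Vertical leg: 6 × 105, A = 630 mm², x = 3 mm, Ī = 1 890 mm⁴.
Horizontal leg (remainder): 104 × 6, A = 624 mm², x = 58 mm, Ī = 562 432 mm⁴.
Centroid: x̄ = ΣA·x / ΣA = 30.37 mm.
Transfer each piece to the vertical centroidal axis using Ī + A·d² with d = x − 30.37:
  vertical leg: d = -27.37 mm → contributes +473 779 mm⁴
  horizontal leg (remainder): d = 27.63 mm → contributes +1 038 859 mm⁴
Total I = 1 512 638 mm⁴.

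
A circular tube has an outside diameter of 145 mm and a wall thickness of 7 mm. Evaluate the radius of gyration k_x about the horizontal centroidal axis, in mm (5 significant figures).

Break the section into simple shapes (no overlaps), measuring from the bottom-left corner of the bounding box.
Outer circle: ⌀145, A = 16 513 mm², y = 72.5 mm, Ī = 21 699 109 mm⁴.
Bore (subtracted): ⌀131, A = 13478.22 mm², y = 72.5 mm, Ī = 14 456 231 mm⁴.
By symmetry the centroid is at mid-height, ȳ = 72.5 mm.
All pieces are centred on the horizontal centroidal axis, so I = ΣĪ (holes subtracted) = 7 242 878 mm⁴.
Radius of gyration: k = √(I/A) = √(7 242 878 / 3034.779) = 48.8531 mm.

k_x ≈ 48.853 mm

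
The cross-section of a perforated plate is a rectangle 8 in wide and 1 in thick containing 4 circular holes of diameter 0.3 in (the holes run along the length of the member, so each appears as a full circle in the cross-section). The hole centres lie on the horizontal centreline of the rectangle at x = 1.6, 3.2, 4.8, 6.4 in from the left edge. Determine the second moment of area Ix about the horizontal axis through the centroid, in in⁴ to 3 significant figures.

Ix ≈ 0.665 in⁴

Treat the section as a set of non-overlapping primitives; coordinates are from the bounding-box lower-left.
Plate: 8 × 1, A = 8 in², y = 0.5 in, Ī = 0.66667 in⁴.
Hole 1 (subtracted): ⌀0.3, A = 0.070686 in², y = 0.5 in, Ī = 0.00039761 in⁴.
Hole 2 (subtracted): ⌀0.3, A = 0.070686 in², y = 0.5 in, Ī = 0.00039761 in⁴.
Hole 3 (subtracted): ⌀0.3, A = 0.070686 in², y = 0.5 in, Ī = 0.00039761 in⁴.
Hole 4 (subtracted): ⌀0.3, A = 0.070686 in², y = 0.5 in, Ī = 0.00039761 in⁴.
By symmetry the centroid is at mid-height, ȳ = 0.5 in.
All pieces are centred on the horizontal axis through the centroid, so I = ΣĪ (holes subtracted) = 0.66508 in⁴.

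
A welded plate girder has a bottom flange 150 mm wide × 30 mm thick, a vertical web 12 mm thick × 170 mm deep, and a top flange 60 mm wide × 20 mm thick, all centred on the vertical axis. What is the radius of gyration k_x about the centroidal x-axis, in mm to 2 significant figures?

Split into non-overlapping primitives; take the origin at the lower-left of the bounding box.
Bottom plate: 150 × 30, A = 4 500 mm², y = 15 mm, Ī = 337 500 mm⁴.
Web plate: 12 × 170, A = 2 040 mm², y = 115 mm, Ī = 4 913 000 mm⁴.
Top plate: 60 × 20, A = 1 200 mm², y = 210 mm, Ī = 40 000 mm⁴.
Centroid: ȳ = ΣA·y / ΣA = 71.59 mm.
Transfer each piece to the centroidal x-axis using Ī + A·d² with d = y − 71.59:
  bottom plate: d = -56.59 mm → contributes +14 747 992 mm⁴
  web plate: d = 43.41 mm → contributes +8 757 384 mm⁴
  top plate: d = 138.4 mm → contributes +23 029 077 mm⁴
Total I = 46 534 453 mm⁴.
Radius of gyration: k = √(I/A) = √(46 534 453 / 7 740) = 77.54 mm.

k_x ≈ 78 mm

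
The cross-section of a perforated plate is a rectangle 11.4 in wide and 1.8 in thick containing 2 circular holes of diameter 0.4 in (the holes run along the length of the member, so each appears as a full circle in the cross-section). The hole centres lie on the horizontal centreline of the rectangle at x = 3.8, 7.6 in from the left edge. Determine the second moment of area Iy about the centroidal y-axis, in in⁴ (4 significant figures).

Decompose the section into non-overlapping parts with the origin at the bottom-left of its bounding rectangle.
Plate: 11.4 × 1.8, A = 20.52 in², x = 5.7 in, Ī = 222.232 in⁴.
Hole 1 (subtracted): ⌀0.4, A = 0.125664 in², x = 3.8 in, Ī = 0.00125664 in⁴.
Hole 2 (subtracted): ⌀0.4, A = 0.125664 in², x = 7.6 in, Ī = 0.00125664 in⁴.
By symmetry the centroid is at mid-width, x̄ = 5.7 in.
Transfer each piece to the centroidal y-axis using Ī + A·d² with d = x − 5.7:
  plate: d = 0 in → contributes +222.232 in⁴
  hole 1: d = -1.9 in → contributes −0.454903 in⁴
  hole 2: d = 1.9 in → contributes −0.454903 in⁴
Total I = 221.322 in⁴.

Iy ≈ 221.3 in⁴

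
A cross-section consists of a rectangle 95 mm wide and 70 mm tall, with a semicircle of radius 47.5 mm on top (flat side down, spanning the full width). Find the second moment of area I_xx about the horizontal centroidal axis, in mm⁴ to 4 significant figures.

Split into non-overlapping primitives; take the origin at the lower-left of the bounding box.
Rectangular body: 95 × 70, A = 6 650 mm², y = 35 mm, Ī = 2 715 417 mm⁴.
Semicircular cap: semicircle r = 47.5, A = 3544.11 mm², y = 90.1596 mm, Ī = 558 736 mm⁴.
Centroid: ȳ = ΣA·y / ΣA = 54.1769 mm.
Transfer each piece to the horizontal centroidal axis using Ī + A·d² with d = y − 54.1769:
  rectangular body: d = -19.1769 mm → contributes +5 160 986 mm⁴
  semicircular cap: d = 35.9827 mm → contributes +5 147 486 mm⁴
Total I = 10 308 472 mm⁴.

I_xx ≈ 1.031 × 10⁷ mm⁴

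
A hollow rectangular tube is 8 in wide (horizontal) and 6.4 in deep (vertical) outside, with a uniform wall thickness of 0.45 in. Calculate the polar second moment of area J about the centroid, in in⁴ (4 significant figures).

J ≈ 185.3 in⁴

Split into non-overlapping primitives; take the origin at the lower-left of the bounding box.
Outer rectangle: 8 × 6.4, A = 51.2 in², y = 3.2 in, Ī = 174.763 in⁴.
Inner void (subtracted): 7.1 × 5.5, A = 39.05 in², y = 3.2 in, Ī = 98.4385 in⁴.
By symmetry the centroid is at mid-height, ȳ = 3.2 in.
All pieces are centred on the centroidal x-axis, so I = ΣĪ (holes subtracted) = 76.3241 in⁴.
Repeating about the centroidal y-axis gives I_y = 109.024 in⁴.
Polar second moment: J = I_x + I_y = 185.348 in⁴.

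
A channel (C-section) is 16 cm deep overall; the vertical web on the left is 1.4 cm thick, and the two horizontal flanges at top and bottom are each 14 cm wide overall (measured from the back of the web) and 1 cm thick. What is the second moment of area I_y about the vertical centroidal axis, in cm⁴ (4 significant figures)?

I_y ≈ 918.1 cm⁴

Treat the section as a set of non-overlapping primitives; coordinates are from the bounding-box lower-left.
Web: 1.4 × 16, A = 22.4 cm², x = 0.7 cm, Ī = 3.65867 cm⁴.
Top flange (beyond web): 12.6 × 1, A = 12.6 cm², x = 7.7 cm, Ī = 166.698 cm⁴.
Bottom flange (beyond web): 12.6 × 1, A = 12.6 cm², x = 7.7 cm, Ī = 166.698 cm⁴.
Centroid: x̄ = ΣA·x / ΣA = 4.40588 cm.
Transfer each piece to the vertical centroidal axis using Ī + A·d² with d = x − 4.40588:
  web: d = -3.70588 cm → contributes +311.291 cm⁴
  top flange (beyond web): d = 3.29412 cm → contributes +303.423 cm⁴
  bottom flange (beyond web): d = 3.29412 cm → contributes +303.423 cm⁴
Total I = 918.137 cm⁴.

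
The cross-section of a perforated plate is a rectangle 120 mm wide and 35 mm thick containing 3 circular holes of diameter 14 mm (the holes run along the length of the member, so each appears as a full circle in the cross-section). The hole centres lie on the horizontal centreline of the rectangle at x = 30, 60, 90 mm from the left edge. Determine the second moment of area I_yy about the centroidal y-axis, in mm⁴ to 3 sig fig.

I_yy ≈ 4.76 × 10⁶ mm⁴

Break the section into simple shapes (no overlaps), measuring from the bottom-left corner of the bounding box.
Plate: 120 × 35, A = 4 200 mm², x = 60 mm, Ī = 5 040 000 mm⁴.
Hole 1 (subtracted): ⌀14, A = 153.94 mm², x = 30 mm, Ī = 1885.7 mm⁴.
Hole 2 (subtracted): ⌀14, A = 153.94 mm², x = 60 mm, Ī = 1885.7 mm⁴.
Hole 3 (subtracted): ⌀14, A = 153.94 mm², x = 90 mm, Ī = 1885.7 mm⁴.
By symmetry the centroid is at mid-width, x̄ = 60 mm.
Transfer each piece to the centroidal y-axis using Ī + A·d² with d = x − 60:
  plate: d = 0 mm → contributes +5 040 000 mm⁴
  hole 1: d = -30 mm → contributes −140 430 mm⁴
  hole 2: d = 0 mm → contributes −1885.7 mm⁴
  hole 3: d = 30 mm → contributes −140 430 mm⁴
Total I = 4 757 254 mm⁴.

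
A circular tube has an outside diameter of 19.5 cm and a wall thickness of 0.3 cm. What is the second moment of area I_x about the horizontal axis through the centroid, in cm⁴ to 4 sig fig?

Break the section into simple shapes (no overlaps), measuring from the bottom-left corner of the bounding box.
Outer circle: ⌀19.5, A = 298.648 cm², y = 9.75 cm, Ī = 7097.55 cm⁴.
Bore (subtracted): ⌀18.9, A = 280.552 cm², y = 9.75 cm, Ī = 6263.5 cm⁴.
By symmetry the centroid is at mid-height, ȳ = 9.75 cm.
All pieces are centred on the horizontal axis through the centroid, so I = ΣĪ (holes subtracted) = 834.048 cm⁴.

I_x ≈ 834.0 cm⁴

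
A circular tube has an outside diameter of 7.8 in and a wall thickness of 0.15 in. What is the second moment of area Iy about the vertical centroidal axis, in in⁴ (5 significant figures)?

Treat the section as a set of non-overlapping primitives; coordinates are from the bounding-box lower-left.
Outer circle: ⌀7.8, A = 47.78362 in², x = 3.9 in, Ī = 181.6972 in⁴.
Bore (subtracted): ⌀7.5, A = 44.17865 in², x = 3.9 in, Ī = 155.3156 in⁴.
By symmetry the centroid is at mid-width, x̄ = 3.9 in.
All pieces are centred on the vertical centroidal axis, so I = ΣĪ (holes subtracted) = 26.38168 in⁴.

Iy ≈ 26.382 in⁴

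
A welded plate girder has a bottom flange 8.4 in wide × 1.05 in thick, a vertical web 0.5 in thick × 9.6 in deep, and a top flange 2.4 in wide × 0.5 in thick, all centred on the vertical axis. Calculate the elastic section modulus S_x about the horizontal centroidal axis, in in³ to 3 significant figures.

Split into non-overlapping primitives; take the origin at the lower-left of the bounding box.
Bottom plate: 8.4 × 1.05, A = 8.82 in², y = 0.525 in, Ī = 0.81034 in⁴.
Web plate: 0.5 × 9.6, A = 4.8 in², y = 5.85 in, Ī = 36.864 in⁴.
Top plate: 2.4 × 0.5, A = 1.2 in², y = 10.9 in, Ī = 0.025 in⁴.
Centroid: ȳ = ΣA·y / ΣA = 3.0898 in.
Transfer each piece to the horizontal centroidal axis using Ī + A·d² with d = y − 3.0898:
  bottom plate: d = -2.5648 in → contributes +58.829 in⁴
  web plate: d = 2.7602 in → contributes +73.434 in⁴
  top plate: d = 7.8102 in → contributes +73.224 in⁴
Total I = 205.49 in⁴.
Extreme fibre distance c = 8.0602 in; S = I/c = 25.494 in³.

S_x ≈ 25.5 in³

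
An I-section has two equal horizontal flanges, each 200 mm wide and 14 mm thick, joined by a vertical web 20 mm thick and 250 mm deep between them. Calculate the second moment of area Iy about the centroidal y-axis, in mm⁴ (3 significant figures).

Iy ≈ 1.88 × 10⁷ mm⁴

Split into non-overlapping primitives; take the origin at the lower-left of the bounding box.
Bottom flange: 200 × 14, A = 2 800 mm², x = 100 mm, Ī = 9 333 333 mm⁴.
Web: 20 × 250, A = 5 000 mm², x = 100 mm, Ī = 166 667 mm⁴.
Top flange: 200 × 14, A = 2 800 mm², x = 100 mm, Ī = 9 333 333 mm⁴.
By symmetry the centroid is at mid-width, x̄ = 100 mm.
All pieces are centred on the centroidal y-axis, so I = ΣĪ = 18 833 333 mm⁴.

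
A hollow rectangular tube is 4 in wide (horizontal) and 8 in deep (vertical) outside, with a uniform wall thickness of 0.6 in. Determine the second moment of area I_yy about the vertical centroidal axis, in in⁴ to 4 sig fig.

I_yy ≈ 30.23 in⁴

Break the section into simple shapes (no overlaps), measuring from the bottom-left corner of the bounding box.
Outer rectangle: 4 × 8, A = 32 in², x = 2 in, Ī = 42.6667 in⁴.
Inner void (subtracted): 2.8 × 6.8, A = 19.04 in², x = 2 in, Ī = 12.4395 in⁴.
By symmetry the centroid is at mid-width, x̄ = 2 in.
All pieces are centred on the vertical centroidal axis, so I = ΣĪ (holes subtracted) = 30.2272 in⁴.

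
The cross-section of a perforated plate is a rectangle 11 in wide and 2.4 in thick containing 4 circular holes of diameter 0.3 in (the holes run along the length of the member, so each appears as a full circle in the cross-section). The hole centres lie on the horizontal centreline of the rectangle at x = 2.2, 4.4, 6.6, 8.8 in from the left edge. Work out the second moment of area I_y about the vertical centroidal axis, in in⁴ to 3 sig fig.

Treat the section as a set of non-overlapping primitives; coordinates are from the bounding-box lower-left.
Plate: 11 × 2.4, A = 26.4 in², x = 5.5 in, Ī = 266.2 in⁴.
Hole 1 (subtracted): ⌀0.3, A = 0.070686 in², x = 2.2 in, Ī = 0.00039761 in⁴.
Hole 2 (subtracted): ⌀0.3, A = 0.070686 in², x = 4.4 in, Ī = 0.00039761 in⁴.
Hole 3 (subtracted): ⌀0.3, A = 0.070686 in², x = 6.6 in, Ī = 0.00039761 in⁴.
Hole 4 (subtracted): ⌀0.3, A = 0.070686 in², x = 8.8 in, Ī = 0.00039761 in⁴.
By symmetry the centroid is at mid-width, x̄ = 5.5 in.
Transfer each piece to the vertical centroidal axis using Ī + A·d² with d = x − 5.5:
  plate: d = 0 in → contributes +266.2 in⁴
  hole 1: d = -3.3 in → contributes −0.77017 in⁴
  hole 2: d = -1.1 in → contributes −0.085927 in⁴
  hole 3: d = 1.1 in → contributes −0.085927 in⁴
  hole 4: d = 3.3 in → contributes −0.77017 in⁴
Total I = 264.49 in⁴.

I_y ≈ 264 in⁴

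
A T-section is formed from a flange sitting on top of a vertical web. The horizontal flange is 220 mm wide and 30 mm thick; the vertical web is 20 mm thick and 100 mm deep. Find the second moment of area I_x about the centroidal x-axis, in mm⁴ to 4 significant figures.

I_x ≈ 8.647 × 10⁶ mm⁴

Break the section into simple shapes (no overlaps), measuring from the bottom-left corner of the bounding box.
Flange: 220 × 30, A = 6 600 mm², y = 115 mm, Ī = 495 000 mm⁴.
Web: 20 × 100, A = 2 000 mm², y = 50 mm, Ī = 1 666 667 mm⁴.
Centroid: ȳ = ΣA·y / ΣA = 99.8837 mm.
Transfer each piece to the centroidal x-axis using Ī + A·d² with d = y − 99.8837:
  flange: d = 15.1163 mm → contributes +2 003 112 mm⁴
  web: d = -49.8837 mm → contributes +6 643 438 mm⁴
Total I = 8 646 550 mm⁴.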